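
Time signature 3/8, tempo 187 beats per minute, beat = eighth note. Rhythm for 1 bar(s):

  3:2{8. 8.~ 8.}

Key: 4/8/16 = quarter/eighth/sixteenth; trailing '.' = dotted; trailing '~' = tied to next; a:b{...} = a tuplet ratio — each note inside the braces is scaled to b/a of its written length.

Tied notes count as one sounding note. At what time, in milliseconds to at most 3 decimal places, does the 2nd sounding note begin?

note 2 onset = 1b = 320.856ms

1. 0.0ms @ 0 + 320.856ms (1)
2. 320.856ms @ 1 + 641.711ms (2)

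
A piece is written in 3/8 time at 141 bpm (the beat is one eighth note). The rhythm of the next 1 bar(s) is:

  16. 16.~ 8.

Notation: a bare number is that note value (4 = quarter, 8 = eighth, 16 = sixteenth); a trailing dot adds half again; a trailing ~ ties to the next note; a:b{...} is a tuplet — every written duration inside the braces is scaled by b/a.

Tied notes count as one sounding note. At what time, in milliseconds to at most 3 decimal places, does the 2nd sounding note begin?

1. 0.0ms @ 0 + 319.149ms (3/4)
2. 319.149ms @ 3/4 + 957.447ms (9/4)

note 2 onset = 3/4b = 319.149ms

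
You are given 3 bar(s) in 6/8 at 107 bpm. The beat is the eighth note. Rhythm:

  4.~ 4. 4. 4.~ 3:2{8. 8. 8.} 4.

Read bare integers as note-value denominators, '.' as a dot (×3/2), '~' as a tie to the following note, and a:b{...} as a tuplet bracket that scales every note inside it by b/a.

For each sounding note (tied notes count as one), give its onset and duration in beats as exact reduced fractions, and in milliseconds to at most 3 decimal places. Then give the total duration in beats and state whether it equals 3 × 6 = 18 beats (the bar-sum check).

1) 0.0ms=0b +3364.486ms=6b
2) 3364.486ms=6b +1682.243ms=3b
3) 5046.729ms=9b +2242.991ms=4b
4) 7289.72ms=13b +560.748ms=1b
5) 7850.467ms=14b +560.748ms=1b
6) 8411.215ms=15b +1682.243ms=3b
Σ=18b of 18 (107bpm 6/8) — PASS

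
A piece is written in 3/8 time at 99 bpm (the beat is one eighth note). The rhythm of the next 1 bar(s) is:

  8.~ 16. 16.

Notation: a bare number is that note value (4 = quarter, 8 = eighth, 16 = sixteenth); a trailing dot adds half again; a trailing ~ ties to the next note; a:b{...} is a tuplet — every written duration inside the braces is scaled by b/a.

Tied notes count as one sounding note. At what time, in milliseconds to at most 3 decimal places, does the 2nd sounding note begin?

1. 0.0ms @ 0 + 1363.636ms (9/4)
2. 1363.636ms @ 9/4 + 454.545ms (3/4)

note 2 onset = 9/4b = 1363.636ms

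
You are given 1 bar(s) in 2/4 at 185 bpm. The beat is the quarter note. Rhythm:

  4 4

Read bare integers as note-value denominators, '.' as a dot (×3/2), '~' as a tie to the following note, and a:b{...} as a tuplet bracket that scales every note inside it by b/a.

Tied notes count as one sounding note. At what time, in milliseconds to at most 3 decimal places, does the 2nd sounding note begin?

note 2 onset = 1b = 324.324ms

1. 0.0ms @ 0 + 324.324ms (1)
2. 324.324ms @ 1 + 324.324ms (1)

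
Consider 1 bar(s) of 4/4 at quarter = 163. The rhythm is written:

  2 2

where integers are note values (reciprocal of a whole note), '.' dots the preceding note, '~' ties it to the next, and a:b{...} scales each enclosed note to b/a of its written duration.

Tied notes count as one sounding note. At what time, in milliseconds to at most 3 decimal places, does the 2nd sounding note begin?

note 2 onset = 2b = 736.196ms

1. 0.0ms @ 0 + 736.196ms (2)
2. 736.196ms @ 2 + 736.196ms (2)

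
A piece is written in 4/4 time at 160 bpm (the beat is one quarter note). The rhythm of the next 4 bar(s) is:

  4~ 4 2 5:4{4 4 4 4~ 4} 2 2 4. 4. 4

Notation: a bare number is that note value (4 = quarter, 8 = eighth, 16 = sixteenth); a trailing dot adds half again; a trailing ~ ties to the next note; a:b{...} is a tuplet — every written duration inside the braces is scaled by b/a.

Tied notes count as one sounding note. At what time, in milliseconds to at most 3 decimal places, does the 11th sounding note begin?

note 11 onset = 15b = 5625.0ms

1. 0.0ms @ 0 + 750.0ms (2)
2. 750.0ms @ 2 + 750.0ms (2)
3. 1500.0ms @ 4 + 300.0ms (4/5)
4. 1800.0ms @ 24/5 + 300.0ms (4/5)
5. 2100.0ms @ 28/5 + 300.0ms (4/5)
6. 2400.0ms @ 32/5 + 600.0ms (8/5)
7. 3000.0ms @ 8 + 750.0ms (2)
8. 3750.0ms @ 10 + 750.0ms (2)
9. 4500.0ms @ 12 + 562.5ms (3/2)
10. 5062.5ms @ 27/2 + 562.5ms (3/2)
11. 5625.0ms @ 15 + 375.0ms (1)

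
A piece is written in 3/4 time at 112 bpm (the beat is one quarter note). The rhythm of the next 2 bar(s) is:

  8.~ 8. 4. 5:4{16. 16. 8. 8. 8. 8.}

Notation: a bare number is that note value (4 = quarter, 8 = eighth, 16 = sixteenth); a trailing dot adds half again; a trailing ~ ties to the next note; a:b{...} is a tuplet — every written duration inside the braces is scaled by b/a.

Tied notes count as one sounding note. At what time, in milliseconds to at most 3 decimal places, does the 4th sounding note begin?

1. 0.0ms @ 0 + 803.571ms (3/2)
2. 803.571ms @ 3/2 + 803.571ms (3/2)
3. 1607.143ms @ 3 + 160.714ms (3/10)
4. 1767.857ms @ 33/10 + 160.714ms (3/10)
5. 1928.571ms @ 18/5 + 321.429ms (3/5)
6. 2250.0ms @ 21/5 + 321.429ms (3/5)
7. 2571.429ms @ 24/5 + 321.429ms (3/5)
8. 2892.857ms @ 27/5 + 321.429ms (3/5)

note 4 onset = 33/10b = 1767.857ms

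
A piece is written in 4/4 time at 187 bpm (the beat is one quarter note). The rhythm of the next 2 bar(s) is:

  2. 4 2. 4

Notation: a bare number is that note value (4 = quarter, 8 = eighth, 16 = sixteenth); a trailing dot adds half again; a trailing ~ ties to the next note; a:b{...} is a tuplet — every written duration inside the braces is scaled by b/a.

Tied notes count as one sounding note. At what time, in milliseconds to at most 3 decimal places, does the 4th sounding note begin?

note 4 onset = 7b = 2245.989ms

1. 0.0ms @ 0 + 962.567ms (3)
2. 962.567ms @ 3 + 320.856ms (1)
3. 1283.422ms @ 4 + 962.567ms (3)
4. 2245.989ms @ 7 + 320.856ms (1)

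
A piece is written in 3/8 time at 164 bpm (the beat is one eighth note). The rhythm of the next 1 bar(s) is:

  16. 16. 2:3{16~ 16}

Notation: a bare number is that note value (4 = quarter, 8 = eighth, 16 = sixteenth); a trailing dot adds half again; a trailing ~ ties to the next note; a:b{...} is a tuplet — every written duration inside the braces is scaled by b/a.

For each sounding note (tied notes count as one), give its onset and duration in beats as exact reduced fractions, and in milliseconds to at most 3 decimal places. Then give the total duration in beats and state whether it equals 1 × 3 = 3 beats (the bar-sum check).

1) 0.0ms=0b +274.39ms=3/4b
2) 274.39ms=3/4b +274.39ms=3/4b
3) 548.78ms=3/2b +548.78ms=3/2b
Σ=3b of 3 (164bpm 3/8) — PASS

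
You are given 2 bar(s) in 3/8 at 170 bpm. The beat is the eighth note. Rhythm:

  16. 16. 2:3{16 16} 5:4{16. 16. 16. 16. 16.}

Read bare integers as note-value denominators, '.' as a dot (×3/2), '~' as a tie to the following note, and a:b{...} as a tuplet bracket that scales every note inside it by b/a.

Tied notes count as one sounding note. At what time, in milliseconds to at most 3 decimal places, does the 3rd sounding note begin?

note 3 onset = 3/2b = 529.412ms

1. 0.0ms @ 0 + 264.706ms (3/4)
2. 264.706ms @ 3/4 + 264.706ms (3/4)
3. 529.412ms @ 3/2 + 264.706ms (3/4)
4. 794.118ms @ 9/4 + 264.706ms (3/4)
5. 1058.824ms @ 3 + 211.765ms (3/5)
6. 1270.588ms @ 18/5 + 211.765ms (3/5)
7. 1482.353ms @ 21/5 + 211.765ms (3/5)
8. 1694.118ms @ 24/5 + 211.765ms (3/5)
9. 1905.882ms @ 27/5 + 211.765ms (3/5)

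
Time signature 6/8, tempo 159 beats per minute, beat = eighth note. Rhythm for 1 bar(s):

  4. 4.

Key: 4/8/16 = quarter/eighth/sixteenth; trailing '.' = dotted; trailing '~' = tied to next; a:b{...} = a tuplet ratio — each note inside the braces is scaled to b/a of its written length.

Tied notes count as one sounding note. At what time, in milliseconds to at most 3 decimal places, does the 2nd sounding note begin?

1. 0.0ms @ 0 + 1132.075ms (3)
2. 1132.075ms @ 3 + 1132.075ms (3)

note 2 onset = 3b = 1132.075ms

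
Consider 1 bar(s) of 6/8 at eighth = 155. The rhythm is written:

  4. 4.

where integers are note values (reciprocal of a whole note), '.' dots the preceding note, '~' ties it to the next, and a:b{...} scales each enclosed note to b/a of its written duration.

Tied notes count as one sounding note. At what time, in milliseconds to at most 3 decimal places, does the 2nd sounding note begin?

1. 0.0ms @ 0 + 1161.29ms (3)
2. 1161.29ms @ 3 + 1161.29ms (3)

note 2 onset = 3b = 1161.29ms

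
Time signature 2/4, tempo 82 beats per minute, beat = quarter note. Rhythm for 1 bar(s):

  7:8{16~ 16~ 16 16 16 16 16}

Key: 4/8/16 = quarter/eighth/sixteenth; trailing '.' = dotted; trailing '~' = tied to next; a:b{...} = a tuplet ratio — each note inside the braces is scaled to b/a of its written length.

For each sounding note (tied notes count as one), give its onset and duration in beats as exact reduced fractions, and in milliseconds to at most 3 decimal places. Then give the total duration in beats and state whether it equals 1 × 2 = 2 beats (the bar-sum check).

1) 0.0ms=0b +627.178ms=6/7b
2) 627.178ms=6/7b +209.059ms=2/7b
3) 836.237ms=8/7b +209.059ms=2/7b
4) 1045.296ms=10/7b +209.059ms=2/7b
5) 1254.355ms=12/7b +209.059ms=2/7b
Σ=2b of 2 (82bpm 2/4) — PASS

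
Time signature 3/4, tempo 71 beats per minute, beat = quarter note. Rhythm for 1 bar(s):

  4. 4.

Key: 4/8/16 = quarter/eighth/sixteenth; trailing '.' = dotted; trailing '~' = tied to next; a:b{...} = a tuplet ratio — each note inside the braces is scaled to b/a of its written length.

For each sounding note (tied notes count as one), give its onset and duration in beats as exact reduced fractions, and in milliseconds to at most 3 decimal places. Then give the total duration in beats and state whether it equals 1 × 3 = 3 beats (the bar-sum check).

1) 0.0ms=0b +1267.606ms=3/2b
2) 1267.606ms=3/2b +1267.606ms=3/2b
Σ=3b of 3 (71bpm 3/4) — PASS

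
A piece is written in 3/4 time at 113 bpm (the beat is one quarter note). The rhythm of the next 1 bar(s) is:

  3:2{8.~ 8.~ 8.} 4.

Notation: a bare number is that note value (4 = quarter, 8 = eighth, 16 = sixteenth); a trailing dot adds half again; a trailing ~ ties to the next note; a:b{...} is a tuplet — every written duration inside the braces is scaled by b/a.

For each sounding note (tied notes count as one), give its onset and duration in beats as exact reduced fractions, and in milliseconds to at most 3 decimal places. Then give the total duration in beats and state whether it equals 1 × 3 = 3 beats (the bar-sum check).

1) 0.0ms=0b +796.46ms=3/2b
2) 796.46ms=3/2b +796.46ms=3/2b
Σ=3b of 3 (113bpm 3/4) — PASS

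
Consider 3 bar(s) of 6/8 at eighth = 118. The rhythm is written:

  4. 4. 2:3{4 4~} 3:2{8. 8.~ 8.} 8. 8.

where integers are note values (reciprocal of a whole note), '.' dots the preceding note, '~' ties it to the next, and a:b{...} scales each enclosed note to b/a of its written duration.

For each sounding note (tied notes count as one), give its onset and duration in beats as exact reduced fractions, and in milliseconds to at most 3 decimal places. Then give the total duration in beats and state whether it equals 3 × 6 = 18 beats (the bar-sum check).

1) 0.0ms=0b +1525.424ms=3b
2) 1525.424ms=3b +1525.424ms=3b
3) 3050.847ms=6b +1525.424ms=3b
4) 4576.271ms=9b +2033.898ms=4b
5) 6610.169ms=13b +1016.949ms=2b
6) 7627.119ms=15b +762.712ms=3/2b
7) 8389.831ms=33/2b +762.712ms=3/2b
Σ=18b of 18 (118bpm 6/8) — PASS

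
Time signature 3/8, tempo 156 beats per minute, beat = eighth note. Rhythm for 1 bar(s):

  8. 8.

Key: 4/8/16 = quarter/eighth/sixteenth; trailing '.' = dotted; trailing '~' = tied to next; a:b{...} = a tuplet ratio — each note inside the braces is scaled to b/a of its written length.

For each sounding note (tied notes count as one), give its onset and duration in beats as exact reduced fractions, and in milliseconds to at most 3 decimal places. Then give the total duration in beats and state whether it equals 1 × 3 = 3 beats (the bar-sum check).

1) 0.0ms=0b +576.923ms=3/2b
2) 576.923ms=3/2b +576.923ms=3/2b
Σ=3b of 3 (156bpm 3/8) — PASS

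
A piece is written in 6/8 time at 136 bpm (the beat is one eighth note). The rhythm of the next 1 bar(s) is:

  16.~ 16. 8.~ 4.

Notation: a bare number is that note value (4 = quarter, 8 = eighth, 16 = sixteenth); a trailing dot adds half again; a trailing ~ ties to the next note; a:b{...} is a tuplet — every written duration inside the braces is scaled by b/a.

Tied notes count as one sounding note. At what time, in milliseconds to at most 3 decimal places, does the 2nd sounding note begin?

1. 0.0ms @ 0 + 661.765ms (3/2)
2. 661.765ms @ 3/2 + 1985.294ms (9/2)

note 2 onset = 3/2b = 661.765ms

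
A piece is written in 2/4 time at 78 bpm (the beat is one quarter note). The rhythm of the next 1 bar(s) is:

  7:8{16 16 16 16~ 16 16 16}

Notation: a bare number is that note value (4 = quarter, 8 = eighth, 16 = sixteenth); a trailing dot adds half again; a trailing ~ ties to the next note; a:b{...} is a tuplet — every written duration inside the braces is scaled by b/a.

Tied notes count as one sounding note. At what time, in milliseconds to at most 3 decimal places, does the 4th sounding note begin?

1. 0.0ms @ 0 + 219.78ms (2/7)
2. 219.78ms @ 2/7 + 219.78ms (2/7)
3. 439.56ms @ 4/7 + 219.78ms (2/7)
4. 659.341ms @ 6/7 + 439.56ms (4/7)
5. 1098.901ms @ 10/7 + 219.78ms (2/7)
6. 1318.681ms @ 12/7 + 219.78ms (2/7)

note 4 onset = 6/7b = 659.341ms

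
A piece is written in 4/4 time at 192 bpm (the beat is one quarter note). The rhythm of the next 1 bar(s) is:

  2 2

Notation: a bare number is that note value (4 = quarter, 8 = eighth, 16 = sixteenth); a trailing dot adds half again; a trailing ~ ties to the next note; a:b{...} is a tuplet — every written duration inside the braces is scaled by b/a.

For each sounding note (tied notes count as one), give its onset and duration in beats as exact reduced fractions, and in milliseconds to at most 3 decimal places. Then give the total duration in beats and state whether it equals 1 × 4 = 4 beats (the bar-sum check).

1) 0.0ms=0b +625.0ms=2b
2) 625.0ms=2b +625.0ms=2b
Σ=4b of 4 (192bpm 4/4) — PASS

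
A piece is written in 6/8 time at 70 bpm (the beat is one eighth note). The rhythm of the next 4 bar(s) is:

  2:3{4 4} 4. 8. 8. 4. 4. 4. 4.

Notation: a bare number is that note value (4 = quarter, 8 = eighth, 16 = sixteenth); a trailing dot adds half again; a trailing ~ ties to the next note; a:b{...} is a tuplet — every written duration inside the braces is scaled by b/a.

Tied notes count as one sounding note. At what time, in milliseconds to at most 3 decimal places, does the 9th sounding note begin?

note 9 onset = 21b = 18000.0ms

1. 0.0ms @ 0 + 2571.429ms (3)
2. 2571.429ms @ 3 + 2571.429ms (3)
3. 5142.857ms @ 6 + 2571.429ms (3)
4. 7714.286ms @ 9 + 1285.714ms (3/2)
5. 9000.0ms @ 21/2 + 1285.714ms (3/2)
6. 10285.714ms @ 12 + 2571.429ms (3)
7. 12857.143ms @ 15 + 2571.429ms (3)
8. 15428.571ms @ 18 + 2571.429ms (3)
9. 18000.0ms @ 21 + 2571.429ms (3)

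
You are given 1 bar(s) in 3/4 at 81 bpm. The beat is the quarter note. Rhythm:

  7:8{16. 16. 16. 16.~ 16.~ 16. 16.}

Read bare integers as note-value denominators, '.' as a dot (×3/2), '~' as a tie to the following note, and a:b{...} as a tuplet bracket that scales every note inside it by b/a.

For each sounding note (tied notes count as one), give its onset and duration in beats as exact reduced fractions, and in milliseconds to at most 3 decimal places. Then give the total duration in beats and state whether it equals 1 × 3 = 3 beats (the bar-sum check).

1) 0.0ms=0b +317.46ms=3/7b
2) 317.46ms=3/7b +317.46ms=3/7b
3) 634.921ms=6/7b +317.46ms=3/7b
4) 952.381ms=9/7b +952.381ms=9/7b
5) 1904.762ms=18/7b +317.46ms=3/7b
Σ=3b of 3 (81bpm 3/4) — PASS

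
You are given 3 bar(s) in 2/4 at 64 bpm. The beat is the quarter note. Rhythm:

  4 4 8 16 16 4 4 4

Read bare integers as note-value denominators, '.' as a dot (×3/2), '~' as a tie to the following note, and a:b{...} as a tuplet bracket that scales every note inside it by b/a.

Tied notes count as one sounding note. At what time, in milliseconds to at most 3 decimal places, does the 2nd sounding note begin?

1. 0.0ms @ 0 + 937.5ms (1)
2. 937.5ms @ 1 + 937.5ms (1)
3. 1875.0ms @ 2 + 468.75ms (1/2)
4. 2343.75ms @ 5/2 + 234.375ms (1/4)
5. 2578.125ms @ 11/4 + 234.375ms (1/4)
6. 2812.5ms @ 3 + 937.5ms (1)
7. 3750.0ms @ 4 + 937.5ms (1)
8. 4687.5ms @ 5 + 937.5ms (1)

note 2 onset = 1b = 937.5ms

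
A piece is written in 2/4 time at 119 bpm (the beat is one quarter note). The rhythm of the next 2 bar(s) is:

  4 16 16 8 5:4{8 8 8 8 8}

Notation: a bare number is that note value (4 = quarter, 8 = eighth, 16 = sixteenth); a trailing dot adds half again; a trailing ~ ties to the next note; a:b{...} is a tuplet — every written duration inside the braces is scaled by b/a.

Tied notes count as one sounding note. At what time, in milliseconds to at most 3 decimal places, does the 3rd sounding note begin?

1. 0.0ms @ 0 + 504.202ms (1)
2. 504.202ms @ 1 + 126.05ms (1/4)
3. 630.252ms @ 5/4 + 126.05ms (1/4)
4. 756.303ms @ 3/2 + 252.101ms (1/2)
5. 1008.403ms @ 2 + 201.681ms (2/5)
6. 1210.084ms @ 12/5 + 201.681ms (2/5)
7. 1411.765ms @ 14/5 + 201.681ms (2/5)
8. 1613.445ms @ 16/5 + 201.681ms (2/5)
9. 1815.126ms @ 18/5 + 201.681ms (2/5)

note 3 onset = 5/4b = 630.252ms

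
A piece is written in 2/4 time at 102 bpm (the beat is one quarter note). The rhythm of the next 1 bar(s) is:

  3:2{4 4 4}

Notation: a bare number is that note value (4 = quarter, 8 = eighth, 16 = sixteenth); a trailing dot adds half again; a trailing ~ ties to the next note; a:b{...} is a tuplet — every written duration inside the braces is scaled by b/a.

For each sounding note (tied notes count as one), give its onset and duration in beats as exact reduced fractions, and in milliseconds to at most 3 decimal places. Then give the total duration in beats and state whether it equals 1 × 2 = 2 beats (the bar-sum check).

1) 0.0ms=0b +392.157ms=2/3b
2) 392.157ms=2/3b +392.157ms=2/3b
3) 784.314ms=4/3b +392.157ms=2/3b
Σ=2b of 2 (102bpm 2/4) — PASS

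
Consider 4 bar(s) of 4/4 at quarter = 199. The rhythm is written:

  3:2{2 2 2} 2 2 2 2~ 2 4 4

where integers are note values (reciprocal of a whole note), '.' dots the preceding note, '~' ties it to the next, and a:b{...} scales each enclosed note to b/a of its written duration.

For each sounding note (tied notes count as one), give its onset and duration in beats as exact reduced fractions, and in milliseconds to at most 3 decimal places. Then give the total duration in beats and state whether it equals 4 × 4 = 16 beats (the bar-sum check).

1) 0.0ms=0b +402.01ms=4/3b
2) 402.01ms=4/3b +402.01ms=4/3b
3) 804.02ms=8/3b +402.01ms=4/3b
4) 1206.03ms=4b +603.015ms=2b
5) 1809.045ms=6b +603.015ms=2b
6) 2412.06ms=8b +603.015ms=2b
7) 3015.075ms=10b +1206.03ms=4b
8) 4221.106ms=14b +301.508ms=1b
9) 4522.613ms=15b +301.508ms=1b
Σ=16b of 16 (199bpm 4/4) — PASS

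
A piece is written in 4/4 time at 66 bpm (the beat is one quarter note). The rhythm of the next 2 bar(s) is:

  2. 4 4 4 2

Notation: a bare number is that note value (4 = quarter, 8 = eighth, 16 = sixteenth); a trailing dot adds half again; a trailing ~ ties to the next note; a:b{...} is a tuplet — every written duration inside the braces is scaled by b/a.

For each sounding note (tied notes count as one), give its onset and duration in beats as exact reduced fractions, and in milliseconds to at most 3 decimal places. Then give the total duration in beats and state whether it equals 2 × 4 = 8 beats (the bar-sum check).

1) 0.0ms=0b +2727.273ms=3b
2) 2727.273ms=3b +909.091ms=1b
3) 3636.364ms=4b +909.091ms=1b
4) 4545.455ms=5b +909.091ms=1b
5) 5454.545ms=6b +1818.182ms=2b
Σ=8b of 8 (66bpm 4/4) — PASS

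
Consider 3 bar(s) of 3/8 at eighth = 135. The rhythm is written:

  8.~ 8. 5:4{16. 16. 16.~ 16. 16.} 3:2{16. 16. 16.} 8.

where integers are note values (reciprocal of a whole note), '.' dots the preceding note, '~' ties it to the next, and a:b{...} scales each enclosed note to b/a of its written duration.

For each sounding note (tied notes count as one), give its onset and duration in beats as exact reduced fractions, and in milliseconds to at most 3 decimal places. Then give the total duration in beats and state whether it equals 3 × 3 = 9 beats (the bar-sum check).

1) 0.0ms=0b +1333.333ms=3b
2) 1333.333ms=3b +266.667ms=3/5b
3) 1600.0ms=18/5b +266.667ms=3/5b
4) 1866.667ms=21/5b +533.333ms=6/5b
5) 2400.0ms=27/5b +266.667ms=3/5b
6) 2666.667ms=6b +222.222ms=1/2b
7) 2888.889ms=13/2b +222.222ms=1/2b
8) 3111.111ms=7b +222.222ms=1/2b
9) 3333.333ms=15/2b +666.667ms=3/2b
Σ=9b of 9 (135bpm 3/8) — PASS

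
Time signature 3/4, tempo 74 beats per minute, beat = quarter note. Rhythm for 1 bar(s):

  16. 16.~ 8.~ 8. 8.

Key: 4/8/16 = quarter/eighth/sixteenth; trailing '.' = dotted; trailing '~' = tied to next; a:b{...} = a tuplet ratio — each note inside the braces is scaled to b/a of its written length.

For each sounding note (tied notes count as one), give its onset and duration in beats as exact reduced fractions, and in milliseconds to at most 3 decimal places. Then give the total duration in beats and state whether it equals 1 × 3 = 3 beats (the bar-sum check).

1) 0.0ms=0b +304.054ms=3/8b
2) 304.054ms=3/8b +1520.27ms=15/8b
3) 1824.324ms=9/4b +608.108ms=3/4b
Σ=3b of 3 (74bpm 3/4) — PASS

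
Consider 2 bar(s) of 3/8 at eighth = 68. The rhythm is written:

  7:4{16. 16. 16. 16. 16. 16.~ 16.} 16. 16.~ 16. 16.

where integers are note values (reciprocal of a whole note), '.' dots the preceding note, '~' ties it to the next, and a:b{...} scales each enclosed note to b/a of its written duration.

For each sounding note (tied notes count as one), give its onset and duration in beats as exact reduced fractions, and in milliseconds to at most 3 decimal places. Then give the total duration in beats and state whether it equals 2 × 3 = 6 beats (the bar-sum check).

1) 0.0ms=0b +378.151ms=3/7b
2) 378.151ms=3/7b +378.151ms=3/7b
3) 756.303ms=6/7b +378.151ms=3/7b
4) 1134.454ms=9/7b +378.151ms=3/7b
5) 1512.605ms=12/7b +378.151ms=3/7b
6) 1890.756ms=15/7b +756.303ms=6/7b
7) 2647.059ms=3b +661.765ms=3/4b
8) 3308.824ms=15/4b +1323.529ms=3/2b
9) 4632.353ms=21/4b +661.765ms=3/4b
Σ=6b of 6 (68bpm 3/8) — PASS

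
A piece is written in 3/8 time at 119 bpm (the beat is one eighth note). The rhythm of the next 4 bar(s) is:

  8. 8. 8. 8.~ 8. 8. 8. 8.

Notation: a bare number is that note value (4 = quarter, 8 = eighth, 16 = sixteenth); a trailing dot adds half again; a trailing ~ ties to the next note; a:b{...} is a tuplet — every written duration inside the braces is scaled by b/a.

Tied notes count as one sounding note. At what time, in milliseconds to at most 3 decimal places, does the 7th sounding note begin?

note 7 onset = 21/2b = 5294.118ms

1. 0.0ms @ 0 + 756.303ms (3/2)
2. 756.303ms @ 3/2 + 756.303ms (3/2)
3. 1512.605ms @ 3 + 756.303ms (3/2)
4. 2268.908ms @ 9/2 + 1512.605ms (3)
5. 3781.513ms @ 15/2 + 756.303ms (3/2)
6. 4537.815ms @ 9 + 756.303ms (3/2)
7. 5294.118ms @ 21/2 + 756.303ms (3/2)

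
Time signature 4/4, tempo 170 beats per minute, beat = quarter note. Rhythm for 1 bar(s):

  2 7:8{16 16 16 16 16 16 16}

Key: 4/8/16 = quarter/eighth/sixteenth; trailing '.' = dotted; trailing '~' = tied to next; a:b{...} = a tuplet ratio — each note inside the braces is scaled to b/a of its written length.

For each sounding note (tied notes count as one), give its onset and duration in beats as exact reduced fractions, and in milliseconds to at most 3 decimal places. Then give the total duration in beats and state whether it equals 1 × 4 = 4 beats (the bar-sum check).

1) 0.0ms=0b +705.882ms=2b
2) 705.882ms=2b +100.84ms=2/7b
3) 806.723ms=16/7b +100.84ms=2/7b
4) 907.563ms=18/7b +100.84ms=2/7b
5) 1008.403ms=20/7b +100.84ms=2/7b
6) 1109.244ms=22/7b +100.84ms=2/7b
7) 1210.084ms=24/7b +100.84ms=2/7b
8) 1310.924ms=26/7b +100.84ms=2/7b
Σ=4b of 4 (170bpm 4/4) — PASS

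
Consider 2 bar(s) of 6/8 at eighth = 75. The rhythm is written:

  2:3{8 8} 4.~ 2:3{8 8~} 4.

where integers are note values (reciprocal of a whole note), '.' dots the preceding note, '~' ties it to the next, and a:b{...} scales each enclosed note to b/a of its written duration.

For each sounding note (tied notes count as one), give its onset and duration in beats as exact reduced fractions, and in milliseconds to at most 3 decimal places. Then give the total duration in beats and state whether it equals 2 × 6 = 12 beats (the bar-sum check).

1) 0.0ms=0b +1200.0ms=3/2b
2) 1200.0ms=3/2b +1200.0ms=3/2b
3) 2400.0ms=3b +3600.0ms=9/2b
4) 6000.0ms=15/2b +3600.0ms=9/2b
Σ=12b of 12 (75bpm 6/8) — PASS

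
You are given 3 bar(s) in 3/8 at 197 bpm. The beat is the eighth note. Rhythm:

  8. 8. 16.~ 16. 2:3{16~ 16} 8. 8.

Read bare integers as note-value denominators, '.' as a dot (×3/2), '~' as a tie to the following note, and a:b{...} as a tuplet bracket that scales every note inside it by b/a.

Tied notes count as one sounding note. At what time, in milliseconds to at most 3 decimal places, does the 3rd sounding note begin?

1. 0.0ms @ 0 + 456.853ms (3/2)
2. 456.853ms @ 3/2 + 456.853ms (3/2)
3. 913.706ms @ 3 + 456.853ms (3/2)
4. 1370.558ms @ 9/2 + 456.853ms (3/2)
5. 1827.411ms @ 6 + 456.853ms (3/2)
6. 2284.264ms @ 15/2 + 456.853ms (3/2)

note 3 onset = 3b = 913.706ms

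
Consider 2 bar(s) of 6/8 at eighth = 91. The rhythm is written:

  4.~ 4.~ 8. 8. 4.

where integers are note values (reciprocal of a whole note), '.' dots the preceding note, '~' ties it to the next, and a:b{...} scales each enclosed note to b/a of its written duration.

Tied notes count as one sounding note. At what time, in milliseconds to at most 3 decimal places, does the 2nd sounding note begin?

1. 0.0ms @ 0 + 4945.055ms (15/2)
2. 4945.055ms @ 15/2 + 989.011ms (3/2)
3. 5934.066ms @ 9 + 1978.022ms (3)

note 2 onset = 15/2b = 4945.055ms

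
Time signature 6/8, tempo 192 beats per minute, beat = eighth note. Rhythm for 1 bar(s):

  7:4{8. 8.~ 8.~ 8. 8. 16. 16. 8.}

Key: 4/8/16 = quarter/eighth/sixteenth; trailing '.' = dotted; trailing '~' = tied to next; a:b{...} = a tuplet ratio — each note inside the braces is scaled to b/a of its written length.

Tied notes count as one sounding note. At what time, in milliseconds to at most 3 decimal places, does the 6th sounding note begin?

note 6 onset = 36/7b = 1607.143ms

1. 0.0ms @ 0 + 267.857ms (6/7)
2. 267.857ms @ 6/7 + 803.571ms (18/7)
3. 1071.429ms @ 24/7 + 267.857ms (6/7)
4. 1339.286ms @ 30/7 + 133.929ms (3/7)
5. 1473.214ms @ 33/7 + 133.929ms (3/7)
6. 1607.143ms @ 36/7 + 267.857ms (6/7)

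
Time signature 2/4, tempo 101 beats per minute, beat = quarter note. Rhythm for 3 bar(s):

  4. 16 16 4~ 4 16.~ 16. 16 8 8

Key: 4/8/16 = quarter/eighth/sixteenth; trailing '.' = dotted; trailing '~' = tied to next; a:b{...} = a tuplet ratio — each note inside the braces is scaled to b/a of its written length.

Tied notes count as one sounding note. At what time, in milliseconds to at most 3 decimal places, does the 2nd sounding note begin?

note 2 onset = 3/2b = 891.089ms

1. 0.0ms @ 0 + 891.089ms (3/2)
2. 891.089ms @ 3/2 + 148.515ms (1/4)
3. 1039.604ms @ 7/4 + 148.515ms (1/4)
4. 1188.119ms @ 2 + 1188.119ms (2)
5. 2376.238ms @ 4 + 445.545ms (3/4)
6. 2821.782ms @ 19/4 + 148.515ms (1/4)
7. 2970.297ms @ 5 + 297.03ms (1/2)
8. 3267.327ms @ 11/2 + 297.03ms (1/2)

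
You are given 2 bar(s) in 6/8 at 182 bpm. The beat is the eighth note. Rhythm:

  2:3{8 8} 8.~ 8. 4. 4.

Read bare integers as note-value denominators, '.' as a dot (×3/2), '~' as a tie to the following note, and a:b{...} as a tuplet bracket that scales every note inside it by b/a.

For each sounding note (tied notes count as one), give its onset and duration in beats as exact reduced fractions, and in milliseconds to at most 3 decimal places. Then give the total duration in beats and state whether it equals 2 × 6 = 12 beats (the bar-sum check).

1) 0.0ms=0b +494.505ms=3/2b
2) 494.505ms=3/2b +494.505ms=3/2b
3) 989.011ms=3b +989.011ms=3b
4) 1978.022ms=6b +989.011ms=3b
5) 2967.033ms=9b +989.011ms=3b
Σ=12b of 12 (182bpm 6/8) — PASS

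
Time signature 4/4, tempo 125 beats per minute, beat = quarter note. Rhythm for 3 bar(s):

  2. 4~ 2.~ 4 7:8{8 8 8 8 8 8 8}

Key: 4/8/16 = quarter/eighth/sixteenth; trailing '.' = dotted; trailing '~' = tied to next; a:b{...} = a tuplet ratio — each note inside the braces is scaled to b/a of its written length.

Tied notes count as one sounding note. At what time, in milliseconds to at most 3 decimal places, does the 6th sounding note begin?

1. 0.0ms @ 0 + 1440.0ms (3)
2. 1440.0ms @ 3 + 2400.0ms (5)
3. 3840.0ms @ 8 + 274.286ms (4/7)
4. 4114.286ms @ 60/7 + 274.286ms (4/7)
5. 4388.571ms @ 64/7 + 274.286ms (4/7)
6. 4662.857ms @ 68/7 + 274.286ms (4/7)
7. 4937.143ms @ 72/7 + 274.286ms (4/7)
8. 5211.429ms @ 76/7 + 274.286ms (4/7)
9. 5485.714ms @ 80/7 + 274.286ms (4/7)

note 6 onset = 68/7b = 4662.857ms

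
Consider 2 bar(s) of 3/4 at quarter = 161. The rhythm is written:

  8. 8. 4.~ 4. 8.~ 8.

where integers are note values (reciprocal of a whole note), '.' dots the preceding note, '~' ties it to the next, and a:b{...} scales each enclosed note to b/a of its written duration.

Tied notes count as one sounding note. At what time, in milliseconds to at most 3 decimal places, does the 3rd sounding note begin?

note 3 onset = 3/2b = 559.006ms

1. 0.0ms @ 0 + 279.503ms (3/4)
2. 279.503ms @ 3/4 + 279.503ms (3/4)
3. 559.006ms @ 3/2 + 1118.012ms (3)
4. 1677.019ms @ 9/2 + 559.006ms (3/2)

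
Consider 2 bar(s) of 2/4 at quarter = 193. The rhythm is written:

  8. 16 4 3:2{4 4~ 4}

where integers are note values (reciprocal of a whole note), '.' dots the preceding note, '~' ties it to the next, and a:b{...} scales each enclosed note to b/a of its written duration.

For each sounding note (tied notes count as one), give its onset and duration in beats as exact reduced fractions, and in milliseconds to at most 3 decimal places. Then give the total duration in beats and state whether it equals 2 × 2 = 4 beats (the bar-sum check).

1) 0.0ms=0b +233.161ms=3/4b
2) 233.161ms=3/4b +77.72ms=1/4b
3) 310.881ms=1b +310.881ms=1b
4) 621.762ms=2b +207.254ms=2/3b
5) 829.016ms=8/3b +414.508ms=4/3b
Σ=4b of 4 (193bpm 2/4) — PASS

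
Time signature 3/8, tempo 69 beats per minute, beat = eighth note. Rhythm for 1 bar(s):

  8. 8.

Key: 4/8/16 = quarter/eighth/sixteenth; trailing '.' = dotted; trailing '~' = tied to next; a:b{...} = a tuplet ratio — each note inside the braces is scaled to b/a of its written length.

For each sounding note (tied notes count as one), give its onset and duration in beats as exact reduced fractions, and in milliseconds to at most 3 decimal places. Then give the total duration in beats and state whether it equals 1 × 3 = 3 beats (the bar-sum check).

1) 0.0ms=0b +1304.348ms=3/2b
2) 1304.348ms=3/2b +1304.348ms=3/2b
Σ=3b of 3 (69bpm 3/8) — PASS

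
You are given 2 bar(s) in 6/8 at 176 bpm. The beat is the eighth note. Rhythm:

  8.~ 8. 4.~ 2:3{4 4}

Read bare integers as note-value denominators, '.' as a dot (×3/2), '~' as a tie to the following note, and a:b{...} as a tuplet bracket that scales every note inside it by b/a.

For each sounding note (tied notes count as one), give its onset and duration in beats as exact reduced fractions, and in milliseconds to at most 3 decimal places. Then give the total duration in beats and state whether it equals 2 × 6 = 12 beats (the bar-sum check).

1) 0.0ms=0b +1022.727ms=3b
2) 1022.727ms=3b +2045.455ms=6b
3) 3068.182ms=9b +1022.727ms=3b
Σ=12b of 12 (176bpm 6/8) — PASS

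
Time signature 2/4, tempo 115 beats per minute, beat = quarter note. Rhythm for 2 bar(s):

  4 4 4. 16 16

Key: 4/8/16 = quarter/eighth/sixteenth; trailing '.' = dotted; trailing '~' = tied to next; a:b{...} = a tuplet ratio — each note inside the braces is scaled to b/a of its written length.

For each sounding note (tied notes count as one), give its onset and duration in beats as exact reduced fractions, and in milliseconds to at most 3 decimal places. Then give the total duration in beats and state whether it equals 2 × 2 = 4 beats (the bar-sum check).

1) 0.0ms=0b +521.739ms=1b
2) 521.739ms=1b +521.739ms=1b
3) 1043.478ms=2b +782.609ms=3/2b
4) 1826.087ms=7/2b +130.435ms=1/4b
5) 1956.522ms=15/4b +130.435ms=1/4b
Σ=4b of 4 (115bpm 2/4) — PASS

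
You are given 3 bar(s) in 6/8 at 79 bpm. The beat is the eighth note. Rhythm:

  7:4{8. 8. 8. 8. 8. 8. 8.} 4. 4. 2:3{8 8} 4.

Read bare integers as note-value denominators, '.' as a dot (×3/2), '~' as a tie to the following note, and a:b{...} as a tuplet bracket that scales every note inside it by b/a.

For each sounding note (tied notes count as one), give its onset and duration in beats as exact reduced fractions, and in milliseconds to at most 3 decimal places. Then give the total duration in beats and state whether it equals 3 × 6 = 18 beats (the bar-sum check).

1) 0.0ms=0b +650.995ms=6/7b
2) 650.995ms=6/7b +650.995ms=6/7b
3) 1301.989ms=12/7b +650.995ms=6/7b
4) 1952.984ms=18/7b +650.995ms=6/7b
5) 2603.978ms=24/7b +650.995ms=6/7b
6) 3254.973ms=30/7b +650.995ms=6/7b
7) 3905.967ms=36/7b +650.995ms=6/7b
8) 4556.962ms=6b +2278.481ms=3b
9) 6835.443ms=9b +2278.481ms=3b
10) 9113.924ms=12b +1139.241ms=3/2b
11) 10253.165ms=27/2b +1139.241ms=3/2b
12) 11392.405ms=15b +2278.481ms=3b
Σ=18b of 18 (79bpm 6/8) — PASS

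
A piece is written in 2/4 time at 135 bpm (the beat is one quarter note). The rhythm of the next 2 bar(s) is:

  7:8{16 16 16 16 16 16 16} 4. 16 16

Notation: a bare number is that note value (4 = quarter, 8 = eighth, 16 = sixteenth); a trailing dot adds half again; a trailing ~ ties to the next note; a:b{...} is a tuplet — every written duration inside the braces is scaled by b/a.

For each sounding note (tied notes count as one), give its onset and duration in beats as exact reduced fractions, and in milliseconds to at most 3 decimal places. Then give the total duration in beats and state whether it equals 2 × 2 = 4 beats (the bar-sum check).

1) 0.0ms=0b +126.984ms=2/7b
2) 126.984ms=2/7b +126.984ms=2/7b
3) 253.968ms=4/7b +126.984ms=2/7b
4) 380.952ms=6/7b +126.984ms=2/7b
5) 507.937ms=8/7b +126.984ms=2/7b
6) 634.921ms=10/7b +126.984ms=2/7b
7) 761.905ms=12/7b +126.984ms=2/7b
8) 888.889ms=2b +666.667ms=3/2b
9) 1555.556ms=7/2b +111.111ms=1/4b
10) 1666.667ms=15/4b +111.111ms=1/4b
Σ=4b of 4 (135bpm 2/4) — PASS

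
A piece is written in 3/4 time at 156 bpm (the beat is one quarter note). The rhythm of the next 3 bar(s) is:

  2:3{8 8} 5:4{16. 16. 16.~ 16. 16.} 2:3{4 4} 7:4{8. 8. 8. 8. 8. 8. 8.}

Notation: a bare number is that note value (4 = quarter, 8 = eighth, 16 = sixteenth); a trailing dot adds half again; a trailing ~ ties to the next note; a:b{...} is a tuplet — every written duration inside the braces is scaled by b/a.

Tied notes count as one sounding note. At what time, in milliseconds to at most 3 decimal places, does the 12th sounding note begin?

1. 0.0ms @ 0 + 288.462ms (3/4)
2. 288.462ms @ 3/4 + 288.462ms (3/4)
3. 576.923ms @ 3/2 + 115.385ms (3/10)
4. 692.308ms @ 9/5 + 115.385ms (3/10)
5. 807.692ms @ 21/10 + 230.769ms (3/5)
6. 1038.462ms @ 27/10 + 115.385ms (3/10)
7. 1153.846ms @ 3 + 576.923ms (3/2)
8. 1730.769ms @ 9/2 + 576.923ms (3/2)
9. 2307.692ms @ 6 + 164.835ms (3/7)
10. 2472.527ms @ 45/7 + 164.835ms (3/7)
11. 2637.363ms @ 48/7 + 164.835ms (3/7)
12. 2802.198ms @ 51/7 + 164.835ms (3/7)
13. 2967.033ms @ 54/7 + 164.835ms (3/7)
14. 3131.868ms @ 57/7 + 164.835ms (3/7)
15. 3296.703ms @ 60/7 + 164.835ms (3/7)

note 12 onset = 51/7b = 2802.198ms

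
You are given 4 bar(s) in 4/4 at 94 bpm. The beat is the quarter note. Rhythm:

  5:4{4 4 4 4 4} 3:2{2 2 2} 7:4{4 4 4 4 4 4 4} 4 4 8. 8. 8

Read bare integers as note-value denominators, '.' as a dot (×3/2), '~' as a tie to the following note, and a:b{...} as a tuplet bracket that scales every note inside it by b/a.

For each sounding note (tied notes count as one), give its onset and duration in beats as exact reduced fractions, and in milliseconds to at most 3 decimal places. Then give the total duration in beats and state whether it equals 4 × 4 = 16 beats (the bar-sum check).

1) 0.0ms=0b +510.638ms=4/5b
2) 510.638ms=4/5b +510.638ms=4/5b
3) 1021.277ms=8/5b +510.638ms=4/5b
4) 1531.915ms=12/5b +510.638ms=4/5b
5) 2042.553ms=16/5b +510.638ms=4/5b
6) 2553.191ms=4b +851.064ms=4/3b
7) 3404.255ms=16/3b +851.064ms=4/3b
8) 4255.319ms=20/3b +851.064ms=4/3b
9) 5106.383ms=8b +364.742ms=4/7b
10) 5471.125ms=60/7b +364.742ms=4/7b
11) 5835.866ms=64/7b +364.742ms=4/7b
12) 6200.608ms=68/7b +364.742ms=4/7b
13) 6565.35ms=72/7b +364.742ms=4/7b
14) 6930.091ms=76/7b +364.742ms=4/7b
15) 7294.833ms=80/7b +364.742ms=4/7b
16) 7659.574ms=12b +638.298ms=1b
17) 8297.872ms=13b +638.298ms=1b
18) 8936.17ms=14b +478.723ms=3/4b
19) 9414.894ms=59/4b +478.723ms=3/4b
20) 9893.617ms=31/2b +319.149ms=1/2b
Σ=16b of 16 (94bpm 4/4) — PASS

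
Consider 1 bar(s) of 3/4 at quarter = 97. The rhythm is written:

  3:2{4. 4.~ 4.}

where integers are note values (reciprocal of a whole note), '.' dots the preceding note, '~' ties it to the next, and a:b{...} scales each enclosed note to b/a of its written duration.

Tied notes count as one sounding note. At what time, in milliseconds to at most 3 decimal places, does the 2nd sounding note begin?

note 2 onset = 1b = 618.557ms

1. 0.0ms @ 0 + 618.557ms (1)
2. 618.557ms @ 1 + 1237.113ms (2)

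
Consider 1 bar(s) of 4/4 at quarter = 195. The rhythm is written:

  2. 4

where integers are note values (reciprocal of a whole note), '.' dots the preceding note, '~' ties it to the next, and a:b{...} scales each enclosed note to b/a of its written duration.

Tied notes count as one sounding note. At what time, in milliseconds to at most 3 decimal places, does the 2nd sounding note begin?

note 2 onset = 3b = 923.077ms

1. 0.0ms @ 0 + 923.077ms (3)
2. 923.077ms @ 3 + 307.692ms (1)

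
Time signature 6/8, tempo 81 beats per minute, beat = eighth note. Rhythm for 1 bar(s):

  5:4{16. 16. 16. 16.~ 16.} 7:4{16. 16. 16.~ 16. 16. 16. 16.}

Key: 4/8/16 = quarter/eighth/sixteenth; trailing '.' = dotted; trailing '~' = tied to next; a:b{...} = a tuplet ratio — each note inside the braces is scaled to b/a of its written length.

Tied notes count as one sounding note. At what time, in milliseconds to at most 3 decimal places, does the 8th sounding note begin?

1. 0.0ms @ 0 + 444.444ms (3/5)
2. 444.444ms @ 3/5 + 444.444ms (3/5)
3. 888.889ms @ 6/5 + 444.444ms (3/5)
4. 1333.333ms @ 9/5 + 888.889ms (6/5)
5. 2222.222ms @ 3 + 317.46ms (3/7)
6. 2539.683ms @ 24/7 + 317.46ms (3/7)
7. 2857.143ms @ 27/7 + 634.921ms (6/7)
8. 3492.063ms @ 33/7 + 317.46ms (3/7)
9. 3809.524ms @ 36/7 + 317.46ms (3/7)
10. 4126.984ms @ 39/7 + 317.46ms (3/7)

note 8 onset = 33/7b = 3492.063ms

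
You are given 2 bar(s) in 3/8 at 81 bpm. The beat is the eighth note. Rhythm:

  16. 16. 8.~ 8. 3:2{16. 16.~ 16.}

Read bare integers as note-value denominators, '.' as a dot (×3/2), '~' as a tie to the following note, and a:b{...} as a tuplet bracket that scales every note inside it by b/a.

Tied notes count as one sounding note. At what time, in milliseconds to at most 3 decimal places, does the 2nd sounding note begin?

note 2 onset = 3/4b = 555.556ms

1. 0.0ms @ 0 + 555.556ms (3/4)
2. 555.556ms @ 3/4 + 555.556ms (3/4)
3. 1111.111ms @ 3/2 + 2222.222ms (3)
4. 3333.333ms @ 9/2 + 370.37ms (1/2)
5. 3703.704ms @ 5 + 740.741ms (1)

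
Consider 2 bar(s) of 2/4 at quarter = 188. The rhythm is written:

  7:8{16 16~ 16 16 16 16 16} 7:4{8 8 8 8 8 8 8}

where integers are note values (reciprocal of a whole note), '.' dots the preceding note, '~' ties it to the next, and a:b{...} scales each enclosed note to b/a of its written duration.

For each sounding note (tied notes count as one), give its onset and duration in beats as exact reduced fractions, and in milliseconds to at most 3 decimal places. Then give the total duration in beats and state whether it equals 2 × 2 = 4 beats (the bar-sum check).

1) 0.0ms=0b +91.185ms=2/7b
2) 91.185ms=2/7b +182.371ms=4/7b
3) 273.556ms=6/7b +91.185ms=2/7b
4) 364.742ms=8/7b +91.185ms=2/7b
5) 455.927ms=10/7b +91.185ms=2/7b
6) 547.112ms=12/7b +91.185ms=2/7b
7) 638.298ms=2b +91.185ms=2/7b
8) 729.483ms=16/7b +91.185ms=2/7b
9) 820.669ms=18/7b +91.185ms=2/7b
10) 911.854ms=20/7b +91.185ms=2/7b
11) 1003.04ms=22/7b +91.185ms=2/7b
12) 1094.225ms=24/7b +91.185ms=2/7b
13) 1185.41ms=26/7b +91.185ms=2/7b
Σ=4b of 4 (188bpm 2/4) — PASS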